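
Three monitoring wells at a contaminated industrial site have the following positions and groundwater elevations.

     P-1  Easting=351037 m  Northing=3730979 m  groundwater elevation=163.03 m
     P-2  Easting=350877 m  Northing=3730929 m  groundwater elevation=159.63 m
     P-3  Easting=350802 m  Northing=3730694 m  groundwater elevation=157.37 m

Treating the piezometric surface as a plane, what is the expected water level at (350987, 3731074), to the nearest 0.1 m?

Taking P-1 as reference: P-2−P-1 = (-160, -50, -3.40); P-3−P-1 = (-235, -285, -5.66).
Solve a·Δx + b·Δy = Δh: det = (-160)·(-285) − (-235)·(-50) = 33850.
∂h/∂x = [(-3.40)·(-285) − (-5.66)·(-50)] / 33850 = +0.02027
∂h/∂y = [(-160)·(-5.66) − (-235)·(-3.40)] / 33850 = +0.003149
h(350987, 3731074) = 163.03 + (+0.02027)·(-50) + (+0.003149)·(95) = 163.03 -1.013 +0.299 = 162.316 m.

162.3 m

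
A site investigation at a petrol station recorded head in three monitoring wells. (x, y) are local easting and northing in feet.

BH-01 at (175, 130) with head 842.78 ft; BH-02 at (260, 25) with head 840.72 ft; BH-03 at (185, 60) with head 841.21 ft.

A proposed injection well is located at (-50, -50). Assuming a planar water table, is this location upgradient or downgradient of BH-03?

With h = a·x + b·y + c and BH-01 as origin, the differences give:
  85·a + (-105)·b = -2.06
  10·a + (-70)·b = -1.57
Eliminate b (×(-70) and ×(-105), subtract): -4900·a = -20.650 → a = ∂h/∂x = +0.004214
Back-substitute: b = ∂h/∂y = +0.02303.
Head at (-50, -50) = 842.78 + (+0.004214)·(-225) + (+0.02303)·(-180) = 837.69 ft.
That is lower than the 841.21 ft at BH-03, so the point is downgradient.

downgradient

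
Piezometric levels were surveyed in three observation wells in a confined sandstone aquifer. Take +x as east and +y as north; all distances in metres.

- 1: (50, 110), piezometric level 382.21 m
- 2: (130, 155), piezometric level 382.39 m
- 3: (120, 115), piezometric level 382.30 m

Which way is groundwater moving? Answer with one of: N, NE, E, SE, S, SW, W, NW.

Differences from 1: to 2 (Δx, Δy, Δh) = (80, 45, +0.18); to 3 = (70, 5, +0.09).
Solve a·Δx + b·Δy = Δh: det = 80·5 − 70·45 = -2750.
∂h/∂x = [(+0.18)·5 − (+0.09)·45] / -2750 = +0.001145
∂h/∂y = [80·(+0.09) − 70·(+0.18)] / -2750 = +0.001964
Flow = −∇h = (-0.001145 east, -0.001964 north), which points southwest.

SW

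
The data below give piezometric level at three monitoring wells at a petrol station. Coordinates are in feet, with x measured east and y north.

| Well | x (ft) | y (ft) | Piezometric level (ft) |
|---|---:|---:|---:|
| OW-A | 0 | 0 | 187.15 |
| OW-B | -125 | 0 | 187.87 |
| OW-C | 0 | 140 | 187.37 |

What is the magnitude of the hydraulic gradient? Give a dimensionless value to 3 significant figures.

∂h/∂x = (187.87 − 187.15) / (-125 − 0) = -0.005760
∂h/∂y = (187.37 − 187.15) / (140 − 0) = +0.001571
|∇h| = √(-0.005760² + 0.001571²) = 0.00597

0.00597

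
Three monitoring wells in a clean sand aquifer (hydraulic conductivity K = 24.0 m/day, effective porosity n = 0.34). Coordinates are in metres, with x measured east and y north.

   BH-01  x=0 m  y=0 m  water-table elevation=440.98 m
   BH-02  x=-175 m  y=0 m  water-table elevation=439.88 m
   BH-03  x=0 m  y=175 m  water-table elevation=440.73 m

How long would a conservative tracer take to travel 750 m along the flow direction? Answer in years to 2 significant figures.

4.5 years

∂h/∂x = (439.88 − 440.98) / (-175 − 0) = +0.006286
∂h/∂y = (440.73 − 440.98) / (175 − 0) = -0.001429
|∇h| = √(0.006286² + -0.001429²) = 0.006446
Seepage velocity v = K·i/n = 24.0 × 0.006446 / 0.34 = 0.455 m/day.
t = 750 / 0.455 = 1648 days = 4.51 years.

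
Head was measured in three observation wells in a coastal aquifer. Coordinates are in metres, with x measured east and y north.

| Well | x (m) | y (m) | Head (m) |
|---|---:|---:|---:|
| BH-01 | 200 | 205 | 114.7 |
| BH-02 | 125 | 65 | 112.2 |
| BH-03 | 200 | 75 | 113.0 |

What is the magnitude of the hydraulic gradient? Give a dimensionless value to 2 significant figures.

0.016

Taking BH-01 as reference: BH-02−BH-01 = (-75, -140, -2.5); BH-03−BH-01 = (0, -130, -1.7).
Solve a·Δx + b·Δy = Δh: det = (-75)·(-130) − 0·(-140) = 9750.
∂h/∂x = [(-2.5)·(-130) − (-1.7)·(-140)] / 9750 = +0.008923
∂h/∂y = [(-75)·(-1.7) − 0·(-2.5)] / 9750 = +0.01308
|∇h| = √(0.008923² + 0.01308²) = 0.01583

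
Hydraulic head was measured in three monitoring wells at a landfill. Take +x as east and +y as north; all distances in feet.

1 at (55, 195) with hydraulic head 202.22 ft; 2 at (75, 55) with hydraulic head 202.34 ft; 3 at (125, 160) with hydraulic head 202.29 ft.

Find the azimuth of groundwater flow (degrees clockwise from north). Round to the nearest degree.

Taking 1 as reference: 2−1 = (20, -140, +0.12); 3−1 = (70, -35, +0.07).
Solve a·Δx + b·Δy = Δh: det = 20·(-35) − 70·(-140) = 9100.
∂h/∂x = [(+0.12)·(-35) − (+0.07)·(-140)] / 9100 = +0.0006154
∂h/∂y = [20·(+0.07) − 70·(+0.12)] / 9100 = -0.0007692
Flow direction (−∇h) has components (-0.0006154 E, +0.0007692 N).
Azimuth = atan2(E, N) = atan2(-0.0006154, +0.0007692) = 321.3° ≈ 321°.

321°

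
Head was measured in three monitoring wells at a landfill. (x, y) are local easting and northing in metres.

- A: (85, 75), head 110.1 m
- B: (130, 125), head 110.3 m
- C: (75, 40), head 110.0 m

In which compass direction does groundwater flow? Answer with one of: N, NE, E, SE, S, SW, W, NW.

Differences from A: to B (Δx, Δy, Δh) = (45, 50, +0.2); to C = (-10, -35, -0.1).
Solve a·Δx + b·Δy = Δh: det = 45·(-35) − (-10)·50 = -1075.
∂h/∂x = [(+0.2)·(-35) − (-0.1)·50] / -1075 = +0.001860
∂h/∂y = [45·(-0.1) − (-10)·(+0.2)] / -1075 = +0.002326
Flow = −∇h = (-0.001860 east, -0.002326 north), which points southwest.

SW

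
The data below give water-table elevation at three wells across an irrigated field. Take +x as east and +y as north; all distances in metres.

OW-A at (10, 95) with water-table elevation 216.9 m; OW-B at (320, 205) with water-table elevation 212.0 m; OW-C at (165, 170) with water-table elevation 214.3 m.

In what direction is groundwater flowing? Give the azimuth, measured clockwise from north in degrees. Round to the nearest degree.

060°

Differences from OW-A: to OW-B (Δx, Δy, Δh) = (310, 110, -4.9); to OW-C = (155, 75, -2.6).
Solve a·Δx + b·Δy = Δh: det = 310·75 − 155·110 = 6200.
∂h/∂x = [(-4.9)·75 − (-2.6)·110] / 6200 = -0.01315
∂h/∂y = [310·(-2.6) − 155·(-4.9)] / 6200 = -0.007500
Flow direction (−∇h) has components (+0.01315 E, +0.007500 N).
Azimuth = atan2(E, N) = atan2(+0.01315, +0.007500) = 60.3° ≈ 060°.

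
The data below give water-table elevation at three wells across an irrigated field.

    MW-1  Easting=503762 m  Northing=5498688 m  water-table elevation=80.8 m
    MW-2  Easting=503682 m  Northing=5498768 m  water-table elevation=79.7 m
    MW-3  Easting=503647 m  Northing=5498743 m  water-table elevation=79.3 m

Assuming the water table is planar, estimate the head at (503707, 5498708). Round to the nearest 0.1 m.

80.1 m

With h = a·x + b·y + c and MW-1 as origin, the differences give:
  (-80)·a + 80·b = -1.1
  (-115)·a + 55·b = -1.5
Eliminate b (×55 and ×80, subtract): 4800·a = 59.50 → a = ∂h/∂x = +0.01240
Back-substitute: b = ∂h/∂y = -0.001354.
h(503707, 5498708) = 80.8 + (+0.01240)·(-55) + (-0.001354)·(20) = 80.8 -0.682 -0.027 = 80.091 m.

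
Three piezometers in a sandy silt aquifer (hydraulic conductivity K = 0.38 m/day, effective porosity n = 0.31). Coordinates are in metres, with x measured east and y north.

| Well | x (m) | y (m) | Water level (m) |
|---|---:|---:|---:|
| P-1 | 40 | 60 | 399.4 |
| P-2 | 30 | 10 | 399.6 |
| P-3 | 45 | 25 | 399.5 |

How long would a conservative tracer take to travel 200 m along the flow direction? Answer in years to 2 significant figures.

95 years

Three-point gradient (reference P-1): Δ to P-2 = (-10, -50, +0.2), Δ to P-3 = (5, -35, +0.1).
∂h/∂x = -0.003333, ∂h/∂y = -0.003333 (det = 600).
|∇h| = √(-0.003333² + -0.003333²) = 0.004714
Seepage velocity v = K·i/n = 0.38 × 0.004714 / 0.31 = 0.005778 m/day.
t = 200 / 0.005778 = 3.461e+04 days = 94.8 years.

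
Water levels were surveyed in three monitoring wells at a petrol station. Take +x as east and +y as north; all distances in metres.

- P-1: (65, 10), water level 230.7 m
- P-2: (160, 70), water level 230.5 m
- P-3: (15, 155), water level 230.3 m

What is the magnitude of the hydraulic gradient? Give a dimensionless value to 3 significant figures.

0.00288

With h = a·x + b·y + c and P-1 as origin, the differences give:
  95·a + 60·b = -0.2
  (-50)·a + 145·b = -0.4
Eliminate b (×145 and ×60, subtract): 16775·a = -5.00 → a = ∂h/∂x = -0.0002981
Back-substitute: b = ∂h/∂y = -0.002861.
|∇h| = √(-0.0002981² + -0.002861²) = 0.002876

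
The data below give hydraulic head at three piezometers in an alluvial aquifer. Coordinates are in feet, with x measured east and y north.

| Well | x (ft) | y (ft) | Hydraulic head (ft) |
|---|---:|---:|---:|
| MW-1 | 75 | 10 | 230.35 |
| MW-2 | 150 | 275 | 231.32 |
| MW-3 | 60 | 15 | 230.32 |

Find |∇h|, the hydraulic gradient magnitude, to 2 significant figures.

0.0041

Differences from MW-1: to MW-2 (Δx, Δy, Δh) = (75, 265, +0.97); to MW-3 = (-15, 5, -0.03).
Determinant of the coordinate differences = 75·5 − (-15)·265 = 4350.
∂h/∂x = [(+0.97)·5 − (-0.03)·265] / 4350 = +0.002943
∂h/∂y = [75·(-0.03) − (-15)·(+0.97)] / 4350 = +0.002828
|∇h| = √(0.002943² + 0.002828²) = 0.004082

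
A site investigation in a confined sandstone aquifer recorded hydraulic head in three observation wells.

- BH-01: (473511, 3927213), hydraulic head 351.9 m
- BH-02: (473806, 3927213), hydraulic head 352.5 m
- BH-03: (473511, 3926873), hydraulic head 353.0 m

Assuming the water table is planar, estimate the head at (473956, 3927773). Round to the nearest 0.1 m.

351.0 m

∂h/∂x = (352.5 − 351.9) / (473806 − 473511) = +0.002034
∂h/∂y = (353.0 − 351.9) / (3926873 − 3927213) = -0.003235
h(473956, 3927773) = 351.9 + (+0.002034)·(445) + (-0.003235)·(560) = 351.9 +0.905 -1.812 = 350.993 m.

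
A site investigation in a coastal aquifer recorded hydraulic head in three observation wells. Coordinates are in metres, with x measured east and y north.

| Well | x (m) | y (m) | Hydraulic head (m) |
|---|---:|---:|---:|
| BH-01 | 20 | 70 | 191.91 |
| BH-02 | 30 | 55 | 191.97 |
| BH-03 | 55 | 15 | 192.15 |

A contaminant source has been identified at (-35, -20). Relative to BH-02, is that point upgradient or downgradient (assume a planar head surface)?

upgradient

Differences from BH-01: to BH-02 (Δx, Δy, Δh) = (10, -15, +0.06); to BH-03 = (35, -55, +0.24).
Determinant of the coordinate differences = 10·(-55) − 35·(-15) = -25.
∂h/∂x = [(+0.06)·(-55) − (+0.24)·(-15)] / -25 = -0.01200
∂h/∂y = [10·(+0.24) − 35·(+0.06)] / -25 = -0.01200
Head at (-35, -20) = 191.91 + (-0.01200)·(-55) + (-0.01200)·(-90) = 193.65 m.
That is higher than the 191.97 m at BH-02, so the point is upgradient.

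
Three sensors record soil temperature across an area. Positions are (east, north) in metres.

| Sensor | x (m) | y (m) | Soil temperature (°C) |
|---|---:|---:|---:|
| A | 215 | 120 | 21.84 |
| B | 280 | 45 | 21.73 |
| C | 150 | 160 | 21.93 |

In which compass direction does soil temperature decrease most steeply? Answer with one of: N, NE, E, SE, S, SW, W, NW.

With T = a·x + b·y + c and A as origin, the differences give:
  65·a + (-75)·b = -0.11
  (-65)·a + 40·b = +0.09
Eliminate b (×40 and ×(-75), subtract): -2275·a = 2.350 → a = ∂T/∂x = -0.001033
Back-substitute: b = ∂T/∂y = +0.0005714.
Steepest decrease is along −∇f = (+0.001033 E, -0.0005714 N) → southeast.

SE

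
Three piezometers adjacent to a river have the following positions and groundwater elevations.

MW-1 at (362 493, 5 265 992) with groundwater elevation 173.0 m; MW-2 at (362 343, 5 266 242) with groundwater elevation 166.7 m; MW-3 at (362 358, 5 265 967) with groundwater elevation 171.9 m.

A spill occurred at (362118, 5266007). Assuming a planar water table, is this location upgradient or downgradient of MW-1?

Differences from MW-1: to MW-2 (Δx, Δy, Δh) = (-150, 250, -6.3); to MW-3 = (-135, -25, -1.1).
Determinant of the coordinate differences = (-150)·(-25) − (-135)·250 = 37500.
∂h/∂x = [(-6.3)·(-25) − (-1.1)·250] / 37500 = +0.01153
∂h/∂y = [(-150)·(-1.1) − (-135)·(-6.3)] / 37500 = -0.01828
Head at (362118, 5266007) = 173.0 + (+0.01153)·(-375) + (-0.01828)·(15) = 168.40 m.
That is lower than the 173.0 m at MW-1, so the point is downgradient.

downgradient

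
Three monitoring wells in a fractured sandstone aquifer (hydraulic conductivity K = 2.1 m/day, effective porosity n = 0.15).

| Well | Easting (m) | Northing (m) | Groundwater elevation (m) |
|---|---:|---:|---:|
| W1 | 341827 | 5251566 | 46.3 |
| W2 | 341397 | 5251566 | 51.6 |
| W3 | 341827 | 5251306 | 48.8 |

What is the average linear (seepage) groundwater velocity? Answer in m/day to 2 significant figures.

0.22 m/day

∂h/∂x = (51.6 − 46.3) / (341397 − 341827) = -0.01233
∂h/∂y = (48.8 − 46.3) / (5251306 − 5251566) = -0.009615
|∇h| = √(-0.01233² + -0.009615²) = 0.01564
Seepage velocity v = K·i/n = 2.1 × 0.01564 / 0.15 = 0.219 m/day.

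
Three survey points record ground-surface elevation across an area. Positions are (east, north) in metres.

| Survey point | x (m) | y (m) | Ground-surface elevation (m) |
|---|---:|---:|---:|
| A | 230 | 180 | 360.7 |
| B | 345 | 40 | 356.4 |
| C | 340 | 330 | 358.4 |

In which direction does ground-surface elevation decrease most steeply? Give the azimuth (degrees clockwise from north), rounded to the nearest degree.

102°

Taking A as reference: B−A = (115, -140, -4.3); C−A = (110, 150, -2.3).
Solve a·Δx + b·Δy = Δz: det = 115·150 − 110·(-140) = 32650.
∂z/∂x = [(-4.3)·150 − (-2.3)·(-140)] / 32650 = -0.02962
∂z/∂y = [115·(-2.3) − 110·(-4.3)] / 32650 = +0.006386
Steepest decrease is along −∇f: components (+0.02962 E, -0.006386 N).
Azimuth = atan2(+0.02962, -0.006386) = 102.2° ≈ 102°.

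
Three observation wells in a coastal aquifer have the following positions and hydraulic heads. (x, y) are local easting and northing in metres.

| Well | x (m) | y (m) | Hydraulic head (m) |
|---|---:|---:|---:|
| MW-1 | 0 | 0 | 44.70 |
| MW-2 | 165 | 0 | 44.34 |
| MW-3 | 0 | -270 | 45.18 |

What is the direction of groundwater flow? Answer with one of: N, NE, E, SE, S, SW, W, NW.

∂h/∂x = (44.34 − 44.70) / (165 − 0) = -0.002182
∂h/∂y = (45.18 − 44.70) / (-270 − 0) = -0.001778
Flow = −∇h = (+0.002182 east, +0.001778 north), which points northeast.

NE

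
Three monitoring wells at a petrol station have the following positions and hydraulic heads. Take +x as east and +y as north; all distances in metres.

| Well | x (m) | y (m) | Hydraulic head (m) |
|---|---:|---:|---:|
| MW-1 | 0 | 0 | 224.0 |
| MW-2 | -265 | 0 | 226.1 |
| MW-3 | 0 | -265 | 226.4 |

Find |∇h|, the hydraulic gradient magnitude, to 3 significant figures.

0.0120

∂h/∂x = (226.1 − 224.0) / (-265 − 0) = -0.007925
∂h/∂y = (226.4 − 224.0) / (-265 − 0) = -0.009057
|∇h| = √(-0.007925² + -0.009057²) = 0.01203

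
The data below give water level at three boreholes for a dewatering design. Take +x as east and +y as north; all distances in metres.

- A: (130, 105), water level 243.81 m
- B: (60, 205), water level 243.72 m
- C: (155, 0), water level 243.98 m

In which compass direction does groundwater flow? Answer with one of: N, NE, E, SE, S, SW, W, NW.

NE

Taking A as reference: B−A = (-70, 100, -0.09); C−A = (25, -105, +0.17).
Solve a·Δx + b·Δy = Δh: det = (-70)·(-105) − 25·100 = 4850.
∂h/∂x = [(-0.09)·(-105) − (+0.17)·100] / 4850 = -0.001557
∂h/∂y = [(-70)·(+0.17) − 25·(-0.09)] / 4850 = -0.001990
Flow = −∇h = (+0.001557 east, +0.001990 north), which points northeast.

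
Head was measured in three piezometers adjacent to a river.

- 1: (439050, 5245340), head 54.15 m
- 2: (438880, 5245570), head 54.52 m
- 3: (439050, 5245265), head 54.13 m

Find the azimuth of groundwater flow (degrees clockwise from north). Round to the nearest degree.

Taking 1 as reference: 2−1 = (-170, 230, +0.37); 3−1 = (0, -75, -0.02).
Determinant of the coordinate differences = (-170)·(-75) − 0·230 = 12750.
∂h/∂x = [(+0.37)·(-75) − (-0.02)·230] / 12750 = -0.001816
∂h/∂y = [(-170)·(-0.02) − 0·(+0.37)] / 12750 = +0.0002667
Flow direction (−∇h) has components (+0.001816 E, -0.0002667 N).
Azimuth = atan2(E, N) = atan2(+0.001816, -0.0002667) = 98.4° ≈ 098°.

098°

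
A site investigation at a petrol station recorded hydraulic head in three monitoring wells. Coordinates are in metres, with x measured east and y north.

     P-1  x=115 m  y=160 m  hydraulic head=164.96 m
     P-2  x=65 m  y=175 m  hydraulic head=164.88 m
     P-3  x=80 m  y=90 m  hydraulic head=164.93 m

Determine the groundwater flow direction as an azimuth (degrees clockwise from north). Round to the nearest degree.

282°

Taking P-1 as reference: P-2−P-1 = (-50, 15, -0.08); P-3−P-1 = (-35, -70, -0.03).
Solve a·Δx + b·Δy = Δh: det = (-50)·(-70) − (-35)·15 = 4025.
∂h/∂x = [(-0.08)·(-70) − (-0.03)·15] / 4025 = +0.001503
∂h/∂y = [(-50)·(-0.03) − (-35)·(-0.08)] / 4025 = -0.0003230
Flow direction (−∇h) has components (-0.001503 E, +0.0003230 N).
Azimuth = atan2(E, N) = atan2(-0.001503, +0.0003230) = 282.1° ≈ 282°.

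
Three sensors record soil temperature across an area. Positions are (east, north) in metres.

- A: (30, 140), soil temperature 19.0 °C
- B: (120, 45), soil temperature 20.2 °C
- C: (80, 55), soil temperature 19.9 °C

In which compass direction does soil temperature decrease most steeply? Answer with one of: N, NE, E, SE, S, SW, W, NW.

NW

Taking A as reference: B−A = (90, -95, +1.2); C−A = (50, -85, +0.9).
Determinant of the coordinate differences = 90·(-85) − 50·(-95) = -2900.
∂T/∂x = [(+1.2)·(-85) − (+0.9)·(-95)] / -2900 = +0.005690
∂T/∂y = [90·(+0.9) − 50·(+1.2)] / -2900 = -0.007241
Steepest decrease is along −∇f = (-0.005690 E, +0.007241 N) → northwest.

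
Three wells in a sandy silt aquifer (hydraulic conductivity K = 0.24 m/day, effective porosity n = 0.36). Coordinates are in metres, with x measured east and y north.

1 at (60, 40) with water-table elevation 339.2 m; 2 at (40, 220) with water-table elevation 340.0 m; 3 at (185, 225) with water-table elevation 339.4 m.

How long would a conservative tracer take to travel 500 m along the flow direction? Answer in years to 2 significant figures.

350 years

With h = a·x + b·y + c and 1 as origin, the differences give:
  (-20)·a + 180·b = +0.8
  125·a + 185·b = +0.2
Eliminate b (×185 and ×180, subtract): -26200·a = 112.00 → a = ∂h/∂x = -0.004275
Back-substitute: b = ∂h/∂y = +0.003969.
|∇h| = √(-0.004275² + 0.003969²) = 0.005833
Seepage velocity v = K·i/n = 0.24 × 0.005833 / 0.36 = 0.003889 m/day.
t = 500 / 0.003889 = 1.286e+05 days = 352 years.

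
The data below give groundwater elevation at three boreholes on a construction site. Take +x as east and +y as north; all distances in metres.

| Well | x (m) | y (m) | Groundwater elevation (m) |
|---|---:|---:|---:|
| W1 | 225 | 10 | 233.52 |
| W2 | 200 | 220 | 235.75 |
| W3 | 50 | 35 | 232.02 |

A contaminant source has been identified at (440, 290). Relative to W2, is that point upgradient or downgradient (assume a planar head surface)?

Taking W1 as reference: W2−W1 = (-25, 210, +2.23); W3−W1 = (-175, 25, -1.50).
Determinant of the coordinate differences = (-25)·25 − (-175)·210 = 36125.
∂h/∂x = [(+2.23)·25 − (-1.50)·210] / 36125 = +0.01026
∂h/∂y = [(-25)·(-1.50) − (-175)·(+2.23)] / 36125 = +0.01184
Head at (440, 290) = 233.52 + (+0.01026)·(215) + (+0.01184)·(280) = 239.04 m.
That is higher than the 235.75 m at W2, so the point is upgradient.

upgradient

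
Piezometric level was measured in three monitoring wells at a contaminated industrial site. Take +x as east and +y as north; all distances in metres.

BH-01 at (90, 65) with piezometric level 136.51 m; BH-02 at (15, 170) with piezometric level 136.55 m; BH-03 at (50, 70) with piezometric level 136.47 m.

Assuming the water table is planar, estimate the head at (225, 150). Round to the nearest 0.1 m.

136.8 m

With h = a·x + b·y + c and BH-01 as origin, the differences give:
  (-75)·a + 105·b = +0.04
  (-40)·a + 5·b = -0.04
Eliminate b (×5 and ×105, subtract): 3825·a = 4.400 → a = ∂h/∂x = +0.001150
Back-substitute: b = ∂h/∂y = +0.001203.
h(225, 150) = 136.51 + (+0.001150)·(135) + (+0.001203)·(85) = 136.51 +0.155 +0.102 = 136.768 m.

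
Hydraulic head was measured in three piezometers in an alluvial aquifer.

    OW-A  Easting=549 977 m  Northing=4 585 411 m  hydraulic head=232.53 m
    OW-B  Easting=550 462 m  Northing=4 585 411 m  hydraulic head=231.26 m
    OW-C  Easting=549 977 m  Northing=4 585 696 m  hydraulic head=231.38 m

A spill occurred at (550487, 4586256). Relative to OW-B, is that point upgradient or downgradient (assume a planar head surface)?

∂h/∂x = (231.26 − 232.53) / (550462 − 549977) = -0.002619
∂h/∂y = (231.38 − 232.53) / (4585696 − 4585411) = -0.004035
Head at (550487, 4586256) = 232.53 + (-0.002619)·(510) + (-0.004035)·(845) = 227.78 m.
That is lower than the 231.26 m at OW-B, so the point is downgradient.

downgradient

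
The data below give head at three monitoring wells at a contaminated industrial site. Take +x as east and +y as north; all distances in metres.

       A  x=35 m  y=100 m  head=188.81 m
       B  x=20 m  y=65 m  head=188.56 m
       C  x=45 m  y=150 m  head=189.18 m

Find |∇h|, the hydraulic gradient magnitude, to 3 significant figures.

Taking A as reference: B−A = (-15, -35, -0.25); C−A = (10, 50, +0.37).
Determinant of the coordinate differences = (-15)·50 − 10·(-35) = -400.
∂h/∂x = [(-0.25)·50 − (+0.37)·(-35)] / -400 = -0.001125
∂h/∂y = [(-15)·(+0.37) − 10·(-0.25)] / -400 = +0.007625
|∇h| = √(-0.001125² + 0.007625²) = 0.007708

0.00771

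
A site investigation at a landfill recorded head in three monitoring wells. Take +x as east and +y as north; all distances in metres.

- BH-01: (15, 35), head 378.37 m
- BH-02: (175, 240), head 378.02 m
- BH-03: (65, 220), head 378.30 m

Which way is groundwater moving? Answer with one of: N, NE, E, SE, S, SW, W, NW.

With h = a·x + b·y + c and BH-01 as origin, the differences give:
  160·a + 205·b = -0.35
  50·a + 185·b = -0.07
Eliminate b (×185 and ×205, subtract): 19350·a = -50.400 → a = ∂h/∂x = -0.002605
Back-substitute: b = ∂h/∂y = +0.0003256.
Flow = −∇h = (+0.002605 east, -0.0003256 north), which points east.

E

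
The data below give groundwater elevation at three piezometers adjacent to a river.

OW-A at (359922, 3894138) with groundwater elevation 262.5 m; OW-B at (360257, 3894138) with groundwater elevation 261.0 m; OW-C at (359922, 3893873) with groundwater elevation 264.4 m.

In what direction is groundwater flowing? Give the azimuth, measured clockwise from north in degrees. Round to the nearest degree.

∂h/∂x = (261.0 − 262.5) / (360257 − 359922) = -0.004478
∂h/∂y = (264.4 − 262.5) / (3893873 − 3894138) = -0.007170
Flow direction (−∇h) has components (+0.004478 E, +0.007170 N).
Azimuth = atan2(E, N) = atan2(+0.004478, +0.007170) = 32.0° ≈ 032°.

032°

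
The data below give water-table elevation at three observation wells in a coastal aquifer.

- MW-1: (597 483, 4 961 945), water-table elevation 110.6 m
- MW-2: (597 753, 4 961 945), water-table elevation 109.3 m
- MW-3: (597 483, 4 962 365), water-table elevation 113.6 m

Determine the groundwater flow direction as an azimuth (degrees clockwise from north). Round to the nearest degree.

146°

∂h/∂x = (109.3 − 110.6) / (597753 − 597483) = -0.004815
∂h/∂y = (113.6 − 110.6) / (4962365 − 4961945) = +0.007143
Flow direction (−∇h) has components (+0.004815 E, -0.007143 N).
Azimuth = atan2(E, N) = atan2(+0.004815, -0.007143) = 146.0° ≈ 146°.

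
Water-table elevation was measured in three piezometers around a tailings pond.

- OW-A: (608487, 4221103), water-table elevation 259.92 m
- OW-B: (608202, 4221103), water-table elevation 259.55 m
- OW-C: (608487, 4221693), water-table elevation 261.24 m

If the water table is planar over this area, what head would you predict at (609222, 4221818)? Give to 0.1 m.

262.5 m

∂h/∂x = (259.55 − 259.92) / (608202 − 608487) = +0.001298
∂h/∂y = (261.24 − 259.92) / (4221693 − 4221103) = +0.002237
h(609222, 4221818) = 259.92 + (+0.001298)·(735) + (+0.002237)·(715) = 259.92 +0.954 +1.600 = 262.474 m.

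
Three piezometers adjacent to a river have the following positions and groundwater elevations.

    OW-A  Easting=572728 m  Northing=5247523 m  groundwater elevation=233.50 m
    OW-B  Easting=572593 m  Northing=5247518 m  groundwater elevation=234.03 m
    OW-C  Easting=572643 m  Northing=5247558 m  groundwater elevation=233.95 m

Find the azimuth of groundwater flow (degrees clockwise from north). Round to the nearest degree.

127°

Taking OW-A as reference: OW-B−OW-A = (-135, -5, +0.53); OW-C−OW-A = (-85, 35, +0.45).
Determinant of the coordinate differences = (-135)·35 − (-85)·(-5) = -5150.
∂h/∂x = [(+0.53)·35 − (+0.45)·(-5)] / -5150 = -0.004039
∂h/∂y = [(-135)·(+0.45) − (-85)·(+0.53)] / -5150 = +0.003049
Flow direction (−∇h) has components (+0.004039 E, -0.003049 N).
Azimuth = atan2(E, N) = atan2(+0.004039, -0.003049) = 127.0° ≈ 127°.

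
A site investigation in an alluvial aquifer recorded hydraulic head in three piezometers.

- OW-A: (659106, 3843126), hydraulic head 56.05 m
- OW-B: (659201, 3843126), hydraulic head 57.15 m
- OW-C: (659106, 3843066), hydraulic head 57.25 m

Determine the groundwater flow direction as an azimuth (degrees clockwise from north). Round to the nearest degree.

∂h/∂x = (57.15 − 56.05) / (659201 − 659106) = +0.01158
∂h/∂y = (57.25 − 56.05) / (3843066 − 3843126) = -0.02000
Flow direction (−∇h) has components (-0.01158 E, +0.02000 N).
Azimuth = atan2(E, N) = atan2(-0.01158, +0.02000) = 329.9° ≈ 330°.

330°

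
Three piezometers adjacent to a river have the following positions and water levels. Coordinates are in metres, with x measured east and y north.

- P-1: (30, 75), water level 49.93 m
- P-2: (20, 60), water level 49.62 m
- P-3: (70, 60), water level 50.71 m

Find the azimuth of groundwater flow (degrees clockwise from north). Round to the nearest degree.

254°

Differences from P-1: to P-2 (Δx, Δy, Δh) = (-10, -15, -0.31); to P-3 = (40, -15, +0.78).
Solve a·Δx + b·Δy = Δh: det = (-10)·(-15) − 40·(-15) = 750.
∂h/∂x = [(-0.31)·(-15) − (+0.78)·(-15)] / 750 = +0.02180
∂h/∂y = [(-10)·(+0.78) − 40·(-0.31)] / 750 = +0.006133
Flow direction (−∇h) has components (-0.02180 E, -0.006133 N).
Azimuth = atan2(E, N) = atan2(-0.02180, -0.006133) = 254.3° ≈ 254°.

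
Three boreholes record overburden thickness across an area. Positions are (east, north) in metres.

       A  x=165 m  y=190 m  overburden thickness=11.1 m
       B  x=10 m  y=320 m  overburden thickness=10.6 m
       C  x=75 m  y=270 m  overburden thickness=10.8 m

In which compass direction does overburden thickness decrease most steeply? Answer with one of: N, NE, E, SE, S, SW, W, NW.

NW

Taking A as reference: B−A = (-155, 130, -0.5); C−A = (-90, 80, -0.3).
Determinant of the coordinate differences = (-155)·80 − (-90)·130 = -700.
∂d/∂x = [(-0.5)·80 − (-0.3)·130] / -700 = +0.001429
∂d/∂y = [(-155)·(-0.3) − (-90)·(-0.5)] / -700 = -0.002143
Steepest decrease is along −∇f = (-0.001429 E, +0.002143 N) → northwest.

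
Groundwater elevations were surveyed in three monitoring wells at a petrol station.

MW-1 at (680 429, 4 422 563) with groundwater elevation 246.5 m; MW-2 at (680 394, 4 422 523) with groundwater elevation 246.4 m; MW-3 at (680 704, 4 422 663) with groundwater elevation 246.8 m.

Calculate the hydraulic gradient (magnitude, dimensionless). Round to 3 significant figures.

0.00228

With h = a·x + b·y + c and MW-1 as origin, the differences give:
  (-35)·a + (-40)·b = -0.1
  275·a + 100·b = +0.3
Eliminate b (×100 and ×(-40), subtract): 7500·a = 2.00 → a = ∂h/∂x = +0.0002667
Back-substitute: b = ∂h/∂y = +0.002267.
|∇h| = √(0.0002667² + 0.002267²) = 0.002283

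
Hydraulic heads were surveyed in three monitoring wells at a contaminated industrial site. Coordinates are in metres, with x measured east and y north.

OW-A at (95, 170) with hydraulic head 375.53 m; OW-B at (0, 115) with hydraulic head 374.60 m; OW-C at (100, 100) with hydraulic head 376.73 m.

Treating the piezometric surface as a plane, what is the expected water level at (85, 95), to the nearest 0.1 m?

With h = a·x + b·y + c and OW-A as origin, the differences give:
  (-95)·a + (-55)·b = -0.93
  5·a + (-70)·b = +1.20
Eliminate b (×(-70) and ×(-55), subtract): 6925·a = 131.100 → a = ∂h/∂x = +0.01893
Back-substitute: b = ∂h/∂y = -0.01579.
h(85, 95) = 375.53 + (+0.01893)·(-10) + (-0.01579)·(-75) = 375.53 -0.189 +1.184 = 376.525 m.

376.5 m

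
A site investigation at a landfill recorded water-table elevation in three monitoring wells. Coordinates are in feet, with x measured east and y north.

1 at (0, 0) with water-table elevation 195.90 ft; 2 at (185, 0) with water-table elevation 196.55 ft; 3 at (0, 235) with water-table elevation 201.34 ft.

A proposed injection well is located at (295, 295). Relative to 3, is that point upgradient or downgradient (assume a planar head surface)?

∂h/∂x = (196.55 − 195.90) / (185 − 0) = +0.003514
∂h/∂y = (201.34 − 195.90) / (235 − 0) = +0.02315
Head at (295, 295) = 195.90 + (+0.003514)·(295) + (+0.02315)·(295) = 203.77 ft.
That is higher than the 201.34 ft at 3, so the point is upgradient.

upgradient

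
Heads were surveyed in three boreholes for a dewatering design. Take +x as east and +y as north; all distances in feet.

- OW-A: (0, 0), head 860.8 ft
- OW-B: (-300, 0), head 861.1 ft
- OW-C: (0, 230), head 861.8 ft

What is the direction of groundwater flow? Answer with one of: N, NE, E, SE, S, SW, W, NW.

S

∂h/∂x = (861.1 − 860.8) / (-300 − 0) = -0.001000
∂h/∂y = (861.8 − 860.8) / (230 − 0) = +0.004348
Flow = −∇h = (+0.001000 east, -0.004348 north), which points south.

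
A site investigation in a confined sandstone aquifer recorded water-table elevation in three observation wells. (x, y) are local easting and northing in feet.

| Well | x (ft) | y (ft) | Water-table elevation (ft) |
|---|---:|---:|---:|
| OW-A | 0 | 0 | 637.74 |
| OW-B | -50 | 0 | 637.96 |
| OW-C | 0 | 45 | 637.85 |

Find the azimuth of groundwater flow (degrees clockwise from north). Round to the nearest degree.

119°

∂h/∂x = (637.96 − 637.74) / (-50 − 0) = -0.004400
∂h/∂y = (637.85 − 637.74) / (45 − 0) = +0.002444
Flow direction (−∇h) has components (+0.004400 E, -0.002444 N).
Azimuth = atan2(E, N) = atan2(+0.004400, -0.002444) = 119.1° ≈ 119°.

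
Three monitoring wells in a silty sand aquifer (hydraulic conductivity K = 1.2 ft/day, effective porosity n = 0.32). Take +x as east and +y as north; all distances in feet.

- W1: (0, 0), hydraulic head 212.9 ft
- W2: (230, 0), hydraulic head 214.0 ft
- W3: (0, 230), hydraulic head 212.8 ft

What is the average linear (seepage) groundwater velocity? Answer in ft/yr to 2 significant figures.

6.6 ft/yr

∂h/∂x = (214.0 − 212.9) / (230 − 0) = +0.004783
∂h/∂y = (212.8 − 212.9) / (230 − 0) = -0.0004348
|∇h| = √(0.004783² + -0.0004348²) = 0.004803
Seepage velocity v = K·i/n = 1.2 × 0.004803 / 0.32 = 0.01801 ft/day = 6.578 ft/yr.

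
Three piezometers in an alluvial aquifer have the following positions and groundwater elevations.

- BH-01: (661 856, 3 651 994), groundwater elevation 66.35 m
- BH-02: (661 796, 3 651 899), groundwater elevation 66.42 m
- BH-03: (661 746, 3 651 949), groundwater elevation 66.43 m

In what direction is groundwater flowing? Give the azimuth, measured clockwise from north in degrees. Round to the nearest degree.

Taking BH-01 as reference: BH-02−BH-01 = (-60, -95, +0.07); BH-03−BH-01 = (-110, -45, +0.08).
Solve a·Δx + b·Δy = Δh: det = (-60)·(-45) − (-110)·(-95) = -7750.
∂h/∂x = [(+0.07)·(-45) − (+0.08)·(-95)] / -7750 = -0.0005742
∂h/∂y = [(-60)·(+0.08) − (-110)·(+0.07)] / -7750 = -0.0003742
Flow direction (−∇h) has components (+0.0005742 E, +0.0003742 N).
Azimuth = atan2(E, N) = atan2(+0.0005742, +0.0003742) = 56.9° ≈ 057°.

057°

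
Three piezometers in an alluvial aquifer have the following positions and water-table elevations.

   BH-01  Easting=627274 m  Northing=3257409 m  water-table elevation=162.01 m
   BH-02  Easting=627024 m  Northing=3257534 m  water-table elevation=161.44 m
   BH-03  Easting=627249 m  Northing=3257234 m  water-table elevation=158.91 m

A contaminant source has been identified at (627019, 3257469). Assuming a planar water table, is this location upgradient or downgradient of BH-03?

With h = a·x + b·y + c and BH-01 as origin, the differences give:
  (-250)·a + 125·b = -0.57
  (-25)·a + (-175)·b = -3.10
Eliminate b (×(-175) and ×125, subtract): 46875·a = 487.250 → a = ∂h/∂x = +0.01039
Back-substitute: b = ∂h/∂y = +0.01623.
Head at (627019, 3257469) = 162.01 + (+0.01039)·(-255) + (+0.01623)·(60) = 160.33 m.
That is higher than the 158.91 m at BH-03, so the point is upgradient.

upgradient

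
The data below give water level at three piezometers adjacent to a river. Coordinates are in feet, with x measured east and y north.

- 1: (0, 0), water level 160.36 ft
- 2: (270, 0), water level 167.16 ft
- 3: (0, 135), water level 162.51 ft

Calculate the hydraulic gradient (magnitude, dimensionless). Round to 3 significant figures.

∂h/∂x = (167.16 − 160.36) / (270 − 0) = +0.02519
∂h/∂y = (162.51 − 160.36) / (135 − 0) = +0.01593
|∇h| = √(0.02519² + 0.01593²) = 0.0298

0.0298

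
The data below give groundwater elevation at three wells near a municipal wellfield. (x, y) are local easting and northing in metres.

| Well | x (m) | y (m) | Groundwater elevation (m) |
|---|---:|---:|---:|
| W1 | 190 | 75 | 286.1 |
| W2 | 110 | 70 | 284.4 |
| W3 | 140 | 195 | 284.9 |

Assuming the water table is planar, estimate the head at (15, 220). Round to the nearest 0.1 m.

282.2 m

Taking W1 as reference: W2−W1 = (-80, -5, -1.7); W3−W1 = (-50, 120, -1.2).
Solve a·Δx + b·Δy = Δh: det = (-80)·120 − (-50)·(-5) = -9850.
∂h/∂x = [(-1.7)·120 − (-1.2)·(-5)] / -9850 = +0.02132
∂h/∂y = [(-80)·(-1.2) − (-50)·(-1.7)] / -9850 = -0.001117
h(15, 220) = 286.1 + (+0.02132)·(-175) + (-0.001117)·(145) = 286.1 -3.731 -0.162 = 282.207 m.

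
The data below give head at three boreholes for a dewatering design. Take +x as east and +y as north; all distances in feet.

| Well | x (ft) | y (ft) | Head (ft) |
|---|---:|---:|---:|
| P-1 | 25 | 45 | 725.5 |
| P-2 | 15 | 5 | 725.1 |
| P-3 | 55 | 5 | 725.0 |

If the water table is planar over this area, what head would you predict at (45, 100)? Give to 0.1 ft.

With h = a·x + b·y + c and P-1 as origin, the differences give:
  (-10)·a + (-40)·b = -0.4
  30·a + (-40)·b = -0.5
Eliminate b (×(-40) and ×(-40), subtract): 1600·a = -4.00 → a = ∂h/∂x = -0.002500
Back-substitute: b = ∂h/∂y = +0.01062.
h(45, 100) = 725.5 + (-0.002500)·(20) + (+0.01062)·(55) = 725.5 -0.050 +0.584 = 726.034 ft.

726.0 ft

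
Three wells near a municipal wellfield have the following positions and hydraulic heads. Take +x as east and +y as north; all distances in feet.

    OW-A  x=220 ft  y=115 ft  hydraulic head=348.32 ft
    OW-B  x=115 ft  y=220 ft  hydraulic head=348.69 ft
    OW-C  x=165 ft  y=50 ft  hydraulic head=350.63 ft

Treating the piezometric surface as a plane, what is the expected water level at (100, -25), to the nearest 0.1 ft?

353.3 ft

With h = a·x + b·y + c and OW-A as origin, the differences give:
  (-105)·a + 105·b = +0.37
  (-55)·a + (-65)·b = +2.31
Eliminate b (×(-65) and ×105, subtract): 12600·a = -266.600 → a = ∂h/∂x = -0.02116
Back-substitute: b = ∂h/∂y = -0.01763.
h(100, -25) = 348.32 + (-0.02116)·(-120) + (-0.01763)·(-140) = 348.32 +2.539 +2.469 = 353.328 ft.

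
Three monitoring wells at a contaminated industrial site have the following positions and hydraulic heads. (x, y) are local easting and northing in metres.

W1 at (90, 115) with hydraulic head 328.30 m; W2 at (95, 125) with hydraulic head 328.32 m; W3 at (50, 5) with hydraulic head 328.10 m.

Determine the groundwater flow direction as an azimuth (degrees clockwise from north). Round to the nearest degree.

Differences from W1: to W2 (Δx, Δy, Δh) = (5, 10, +0.02); to W3 = (-40, -110, -0.20).
Solve a·Δx + b·Δy = Δh: det = 5·(-110) − (-40)·10 = -150.
∂h/∂x = [(+0.02)·(-110) − (-0.20)·10] / -150 = +0.001333
∂h/∂y = [5·(-0.20) − (-40)·(+0.02)] / -150 = +0.001333
Flow direction (−∇h) has components (-0.001333 E, -0.001333 N).
Azimuth = atan2(E, N) = atan2(-0.001333, -0.001333) = 225.0° ≈ 225°.

225°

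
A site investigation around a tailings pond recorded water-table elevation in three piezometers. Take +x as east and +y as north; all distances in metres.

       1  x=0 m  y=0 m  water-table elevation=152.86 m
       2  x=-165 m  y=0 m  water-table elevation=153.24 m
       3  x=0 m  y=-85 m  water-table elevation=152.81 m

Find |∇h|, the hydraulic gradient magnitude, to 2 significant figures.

∂h/∂x = (153.24 − 152.86) / (-165 − 0) = -0.002303
∂h/∂y = (152.81 − 152.86) / (-85 − 0) = +0.0005882
|∇h| = √(-0.002303² + 0.0005882²) = 0.002377

0.0024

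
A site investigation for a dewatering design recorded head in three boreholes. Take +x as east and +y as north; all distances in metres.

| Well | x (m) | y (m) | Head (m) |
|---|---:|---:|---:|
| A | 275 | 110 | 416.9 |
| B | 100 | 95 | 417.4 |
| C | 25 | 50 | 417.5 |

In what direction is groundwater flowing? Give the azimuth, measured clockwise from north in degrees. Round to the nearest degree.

Taking A as reference: B−A = (-175, -15, +0.5); C−A = (-250, -60, +0.6).
Solve a·Δx + b·Δy = Δh: det = (-175)·(-60) − (-250)·(-15) = 6750.
∂h/∂x = [(+0.5)·(-60) − (+0.6)·(-15)] / 6750 = -0.003111
∂h/∂y = [(-175)·(+0.6) − (-250)·(+0.5)] / 6750 = +0.002963
Flow direction (−∇h) has components (+0.003111 E, -0.002963 N).
Azimuth = atan2(E, N) = atan2(+0.003111, -0.002963) = 133.6° ≈ 134°.

134°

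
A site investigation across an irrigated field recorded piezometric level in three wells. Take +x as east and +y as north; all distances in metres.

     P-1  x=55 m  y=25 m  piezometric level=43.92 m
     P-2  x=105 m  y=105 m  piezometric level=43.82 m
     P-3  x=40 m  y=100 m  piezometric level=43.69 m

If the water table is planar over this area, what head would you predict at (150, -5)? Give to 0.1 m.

Taking P-1 as reference: P-2−P-1 = (50, 80, -0.10); P-3−P-1 = (-15, 75, -0.23).
Solve a·Δx + b·Δy = Δh: det = 50·75 − (-15)·80 = 4950.
∂h/∂x = [(-0.10)·75 − (-0.23)·80] / 4950 = +0.002202
∂h/∂y = [50·(-0.23) − (-15)·(-0.10)] / 4950 = -0.002626
h(150, -5) = 43.92 + (+0.002202)·(95) + (-0.002626)·(-30) = 43.92 +0.209 +0.079 = 44.208 m.

44.2 m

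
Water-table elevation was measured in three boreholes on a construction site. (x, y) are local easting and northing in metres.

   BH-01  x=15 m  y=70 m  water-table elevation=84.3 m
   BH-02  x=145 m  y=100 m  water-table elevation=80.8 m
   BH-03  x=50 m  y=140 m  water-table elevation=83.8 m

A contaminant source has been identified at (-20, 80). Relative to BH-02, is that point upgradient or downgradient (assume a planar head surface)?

upgradient

Three-point gradient (reference BH-01): Δ to BH-02 = (130, 30, -3.5), Δ to BH-03 = (35, 70, -0.5).
∂h/∂x = -0.02857, ∂h/∂y = +0.007143 (det = 8050).
Head at (-20, 80) = 84.3 + (-0.02857)·(-35) + (+0.007143)·(10) = 85.37 m.
That is higher than the 80.8 m at BH-02, so the point is upgradient.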